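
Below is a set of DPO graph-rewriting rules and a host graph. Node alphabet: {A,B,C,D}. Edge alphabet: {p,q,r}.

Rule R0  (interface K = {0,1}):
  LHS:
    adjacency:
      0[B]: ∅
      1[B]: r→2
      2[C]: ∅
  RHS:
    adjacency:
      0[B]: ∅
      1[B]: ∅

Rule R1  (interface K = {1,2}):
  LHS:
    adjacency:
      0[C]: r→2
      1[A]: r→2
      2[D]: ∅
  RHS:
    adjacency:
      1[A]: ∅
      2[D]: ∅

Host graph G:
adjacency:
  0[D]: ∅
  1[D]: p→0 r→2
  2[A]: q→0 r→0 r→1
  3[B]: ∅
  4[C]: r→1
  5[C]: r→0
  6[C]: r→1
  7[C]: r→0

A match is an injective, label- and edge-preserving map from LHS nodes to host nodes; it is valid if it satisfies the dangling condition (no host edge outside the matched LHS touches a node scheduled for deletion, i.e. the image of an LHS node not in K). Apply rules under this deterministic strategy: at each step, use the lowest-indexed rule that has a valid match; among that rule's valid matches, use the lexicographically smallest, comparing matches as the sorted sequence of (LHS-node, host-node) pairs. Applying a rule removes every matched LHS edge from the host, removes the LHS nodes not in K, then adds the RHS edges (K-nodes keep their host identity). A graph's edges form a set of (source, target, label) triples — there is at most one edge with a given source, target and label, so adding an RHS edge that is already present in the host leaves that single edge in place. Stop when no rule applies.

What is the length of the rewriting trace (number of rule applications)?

start.  V:8 E:9  edges: 1-p->0 1-r->2 2-q->0 2-r->0 2-r->1 4-r->1 5-r->0 6-r->1 7-r->0
1. fire R1 via {0↦4, 1↦2, 2↦1}  →  V:7 E:7  edges: 1-p->0 1-r->2 2-q->0 2-r->0 5-r->0 6-r->1 7-r->0
2. fire R1 via {0↦5, 1↦2, 2↦0}  →  V:6 E:5  edges: 1-p->0 1-r->2 2-q->0 6-r->1 7-r->0
final graph: no rule applies after step 2

Answer: 2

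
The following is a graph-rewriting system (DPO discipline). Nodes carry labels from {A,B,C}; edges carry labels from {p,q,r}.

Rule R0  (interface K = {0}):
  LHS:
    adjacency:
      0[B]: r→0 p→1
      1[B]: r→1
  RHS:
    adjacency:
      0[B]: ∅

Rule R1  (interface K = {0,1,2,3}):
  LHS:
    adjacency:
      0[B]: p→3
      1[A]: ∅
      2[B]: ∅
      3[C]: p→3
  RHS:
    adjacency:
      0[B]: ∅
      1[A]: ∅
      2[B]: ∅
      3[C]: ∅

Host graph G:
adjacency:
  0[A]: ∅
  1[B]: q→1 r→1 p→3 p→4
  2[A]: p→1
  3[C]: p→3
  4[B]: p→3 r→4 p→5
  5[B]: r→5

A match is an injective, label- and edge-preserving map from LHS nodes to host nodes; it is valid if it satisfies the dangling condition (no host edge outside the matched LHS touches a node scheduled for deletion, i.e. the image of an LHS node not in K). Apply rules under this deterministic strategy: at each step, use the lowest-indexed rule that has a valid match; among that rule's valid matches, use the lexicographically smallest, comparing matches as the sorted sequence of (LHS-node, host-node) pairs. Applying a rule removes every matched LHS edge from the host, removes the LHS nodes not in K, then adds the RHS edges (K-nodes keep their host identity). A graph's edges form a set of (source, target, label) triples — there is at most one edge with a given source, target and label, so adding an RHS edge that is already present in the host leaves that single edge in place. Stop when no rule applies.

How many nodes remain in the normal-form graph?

Answer: 5

Steps:
[0] host  ⇒  6 nodes, 10 edges  {1-q->1 1-r->1 1-p->3 1-p->4 2-p->1 3-p->3 4-p->3 4-r->4 4-p->5 5-r->5}
[1] R0 @ {0↦4, 1↦5}  ⇒  5 nodes, 7 edges  {1-q->1 1-r->1 1-p->3 1-p->4 2-p->1 3-p->3 4-p->3}
[2] R1 @ {0↦1, 1↦0, 2↦4, 3↦3}  ⇒  5 nodes, 5 edges  {1-q->1 1-r->1 1-p->4 2-p->1 4-p->3}
normal form: no rule applies after step 2
NF nodes: {0:A, 1:B, 2:A, 3:C, 4:B}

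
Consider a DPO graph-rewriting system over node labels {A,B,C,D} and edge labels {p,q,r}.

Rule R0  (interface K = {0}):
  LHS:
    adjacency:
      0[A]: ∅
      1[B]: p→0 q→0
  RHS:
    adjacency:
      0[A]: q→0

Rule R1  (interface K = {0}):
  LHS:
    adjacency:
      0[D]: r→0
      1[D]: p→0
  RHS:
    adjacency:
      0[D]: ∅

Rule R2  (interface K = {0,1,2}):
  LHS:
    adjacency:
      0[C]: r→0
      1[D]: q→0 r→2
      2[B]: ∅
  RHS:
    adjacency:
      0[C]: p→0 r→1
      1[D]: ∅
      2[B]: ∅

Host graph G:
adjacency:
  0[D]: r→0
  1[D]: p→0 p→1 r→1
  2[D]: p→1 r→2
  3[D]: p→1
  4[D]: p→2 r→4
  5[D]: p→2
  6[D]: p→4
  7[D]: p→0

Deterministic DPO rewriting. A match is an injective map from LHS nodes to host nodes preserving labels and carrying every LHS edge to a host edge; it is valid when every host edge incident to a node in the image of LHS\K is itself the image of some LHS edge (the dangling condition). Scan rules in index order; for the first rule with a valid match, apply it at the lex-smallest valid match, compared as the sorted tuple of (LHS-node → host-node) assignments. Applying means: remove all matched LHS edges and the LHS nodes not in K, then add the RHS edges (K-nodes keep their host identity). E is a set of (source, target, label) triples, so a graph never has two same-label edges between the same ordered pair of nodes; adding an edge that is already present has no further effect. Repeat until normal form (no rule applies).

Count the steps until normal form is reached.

Answer: 4

Rewrite trace:
[0] host  ⇒  8 nodes, 12 edges  {0-r->0 1-p->0 1-p->1 1-r->1 2-p->1 2-r->2 3-p->1 4-p->2 4-r->4 5-p->2 6-p->4 7-p->0}
[1] R1 @ {0↦0, 1↦7}  ⇒  7 nodes, 10 edges  {1-p->0 1-p->1 1-r->1 2-p->1 2-r->2 3-p->1 4-p->2 4-r->4 5-p->2 6-p->4}
[2] R1 @ {0↦1, 1↦3}  ⇒  6 nodes, 8 edges  {1-p->0 1-p->1 2-p->1 2-r->2 4-p->2 4-r->4 5-p->2 6-p->4}
[3] R1 @ {0↦2, 1↦5}  ⇒  5 nodes, 6 edges  {1-p->0 1-p->1 2-p->1 4-p->2 4-r->4 6-p->4}
[4] R1 @ {0↦4, 1↦6}  ⇒  4 nodes, 4 edges  {1-p->0 1-p->1 2-p->1 4-p->2}
halt: no rule applies after step 4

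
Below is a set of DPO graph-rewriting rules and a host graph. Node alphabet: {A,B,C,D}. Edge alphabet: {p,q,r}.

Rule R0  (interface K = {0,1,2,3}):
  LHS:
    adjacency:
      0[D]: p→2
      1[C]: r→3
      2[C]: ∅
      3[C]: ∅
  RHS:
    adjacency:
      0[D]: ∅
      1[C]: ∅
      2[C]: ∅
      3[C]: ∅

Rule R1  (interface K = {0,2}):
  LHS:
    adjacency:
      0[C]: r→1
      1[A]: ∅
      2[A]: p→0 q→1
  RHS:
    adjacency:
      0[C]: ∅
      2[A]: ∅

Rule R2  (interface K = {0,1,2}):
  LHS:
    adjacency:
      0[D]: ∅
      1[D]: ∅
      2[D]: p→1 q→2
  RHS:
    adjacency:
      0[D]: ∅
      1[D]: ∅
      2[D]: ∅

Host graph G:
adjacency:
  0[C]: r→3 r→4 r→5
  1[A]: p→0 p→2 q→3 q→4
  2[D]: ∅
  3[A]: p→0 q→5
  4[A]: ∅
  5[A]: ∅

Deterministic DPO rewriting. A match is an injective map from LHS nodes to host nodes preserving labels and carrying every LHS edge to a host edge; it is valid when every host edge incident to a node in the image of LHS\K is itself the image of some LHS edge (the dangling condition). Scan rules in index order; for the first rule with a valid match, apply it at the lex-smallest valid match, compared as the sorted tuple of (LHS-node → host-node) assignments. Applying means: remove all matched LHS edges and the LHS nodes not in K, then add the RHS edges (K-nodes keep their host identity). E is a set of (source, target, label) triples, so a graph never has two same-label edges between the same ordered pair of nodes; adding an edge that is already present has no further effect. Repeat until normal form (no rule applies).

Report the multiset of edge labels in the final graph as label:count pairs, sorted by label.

Answer: p:1 q:1 r:1

Rewrite trace:
start.  V:6 E:9  edges: 0-r->3 0-r->4 0-r->5 1-p->0 1-p->2 1-q->3 1-q->4 3-p->0 3-q->5
1. fire R1 via {0↦0, 1↦4, 2↦1}  →  V:5 E:6  edges: 0-r->3 0-r->5 1-p->2 1-q->3 3-p->0 3-q->5
2. fire R1 via {0↦0, 1↦5, 2↦3}  →  V:4 E:3  edges: 0-r->3 1-p->2 1-q->3
normal form: no rule applies after step 2
NF edges: [(0, 3, 'r'), (1, 2, 'p'), (1, 3, 'q')]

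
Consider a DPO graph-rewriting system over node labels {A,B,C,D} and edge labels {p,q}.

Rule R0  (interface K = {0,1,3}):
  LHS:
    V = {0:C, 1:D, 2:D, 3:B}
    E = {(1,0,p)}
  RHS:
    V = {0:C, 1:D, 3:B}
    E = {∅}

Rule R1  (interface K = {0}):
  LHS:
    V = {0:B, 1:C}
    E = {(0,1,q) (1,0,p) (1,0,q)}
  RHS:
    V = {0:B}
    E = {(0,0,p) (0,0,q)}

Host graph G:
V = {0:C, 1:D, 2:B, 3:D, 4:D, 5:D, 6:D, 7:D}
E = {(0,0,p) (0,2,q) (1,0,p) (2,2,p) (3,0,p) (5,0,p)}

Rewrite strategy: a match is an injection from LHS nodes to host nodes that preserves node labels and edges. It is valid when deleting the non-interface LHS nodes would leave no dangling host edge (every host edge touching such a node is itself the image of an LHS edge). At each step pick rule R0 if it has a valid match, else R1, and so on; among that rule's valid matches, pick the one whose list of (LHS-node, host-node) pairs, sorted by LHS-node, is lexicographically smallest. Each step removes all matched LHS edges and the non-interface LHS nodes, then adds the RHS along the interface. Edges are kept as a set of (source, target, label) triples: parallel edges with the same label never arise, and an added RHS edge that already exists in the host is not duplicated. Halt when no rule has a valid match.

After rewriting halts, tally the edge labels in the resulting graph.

start.  V:8 E:6  edges: 0-p->0 0-q->2 1-p->0 2-p->2 3-p->0 5-p->0
1. fire R0 via {0↦0, 1↦1, 2↦4, 3↦2}  →  V:7 E:5  edges: 0-p->0 0-q->2 2-p->2 3-p->0 5-p->0
2. fire R0 via {0↦0, 1↦3, 2↦1, 3↦2}  →  V:6 E:4  edges: 0-p->0 0-q->2 2-p->2 5-p->0
3. fire R0 via {0↦0, 1↦5, 2↦3, 3↦2}  →  V:5 E:3  edges: 0-p->0 0-q->2 2-p->2
normal form: no rule applies after step 3
NF edges: [(0, 0, 'p'), (0, 2, 'q'), (2, 2, 'p')]

Answer: p:2 q:1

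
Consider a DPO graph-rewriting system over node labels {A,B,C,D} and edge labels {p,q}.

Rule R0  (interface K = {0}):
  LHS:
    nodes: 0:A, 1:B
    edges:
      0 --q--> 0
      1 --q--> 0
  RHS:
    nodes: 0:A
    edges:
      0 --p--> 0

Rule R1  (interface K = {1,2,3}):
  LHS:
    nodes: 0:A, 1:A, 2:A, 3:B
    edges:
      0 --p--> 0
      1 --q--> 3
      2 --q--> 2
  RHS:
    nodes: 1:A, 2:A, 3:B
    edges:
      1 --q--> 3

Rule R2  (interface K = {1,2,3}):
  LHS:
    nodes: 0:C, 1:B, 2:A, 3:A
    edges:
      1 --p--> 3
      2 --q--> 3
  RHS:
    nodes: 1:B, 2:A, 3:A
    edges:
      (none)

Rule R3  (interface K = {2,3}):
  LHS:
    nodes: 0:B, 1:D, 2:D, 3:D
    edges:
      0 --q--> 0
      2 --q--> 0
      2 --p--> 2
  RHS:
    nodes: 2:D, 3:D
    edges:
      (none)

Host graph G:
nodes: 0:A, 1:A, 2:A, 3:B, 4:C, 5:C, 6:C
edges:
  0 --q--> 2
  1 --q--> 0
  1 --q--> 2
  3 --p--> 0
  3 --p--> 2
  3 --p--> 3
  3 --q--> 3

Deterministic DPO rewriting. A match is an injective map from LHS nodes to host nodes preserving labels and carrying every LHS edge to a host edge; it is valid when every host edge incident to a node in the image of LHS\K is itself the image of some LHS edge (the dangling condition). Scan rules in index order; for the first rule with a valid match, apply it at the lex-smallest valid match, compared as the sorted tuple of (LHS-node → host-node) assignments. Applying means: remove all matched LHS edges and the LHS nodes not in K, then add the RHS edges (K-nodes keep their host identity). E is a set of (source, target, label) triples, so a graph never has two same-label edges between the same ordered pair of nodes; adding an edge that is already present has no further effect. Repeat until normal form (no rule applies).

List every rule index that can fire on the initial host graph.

Answer: [R2]

Steps:
R0: no valid match — LHS pattern not found
R1: no valid match — LHS pattern not found
R2: 9 valid matches — {0↦4, 1↦3, 2↦0, 3↦2}, {0↦4, 1↦3, 2↦1, 3↦0}, {0↦4, 1↦3, 2↦1, 3↦2} (+6 more)
R3: no valid match — LHS pattern not found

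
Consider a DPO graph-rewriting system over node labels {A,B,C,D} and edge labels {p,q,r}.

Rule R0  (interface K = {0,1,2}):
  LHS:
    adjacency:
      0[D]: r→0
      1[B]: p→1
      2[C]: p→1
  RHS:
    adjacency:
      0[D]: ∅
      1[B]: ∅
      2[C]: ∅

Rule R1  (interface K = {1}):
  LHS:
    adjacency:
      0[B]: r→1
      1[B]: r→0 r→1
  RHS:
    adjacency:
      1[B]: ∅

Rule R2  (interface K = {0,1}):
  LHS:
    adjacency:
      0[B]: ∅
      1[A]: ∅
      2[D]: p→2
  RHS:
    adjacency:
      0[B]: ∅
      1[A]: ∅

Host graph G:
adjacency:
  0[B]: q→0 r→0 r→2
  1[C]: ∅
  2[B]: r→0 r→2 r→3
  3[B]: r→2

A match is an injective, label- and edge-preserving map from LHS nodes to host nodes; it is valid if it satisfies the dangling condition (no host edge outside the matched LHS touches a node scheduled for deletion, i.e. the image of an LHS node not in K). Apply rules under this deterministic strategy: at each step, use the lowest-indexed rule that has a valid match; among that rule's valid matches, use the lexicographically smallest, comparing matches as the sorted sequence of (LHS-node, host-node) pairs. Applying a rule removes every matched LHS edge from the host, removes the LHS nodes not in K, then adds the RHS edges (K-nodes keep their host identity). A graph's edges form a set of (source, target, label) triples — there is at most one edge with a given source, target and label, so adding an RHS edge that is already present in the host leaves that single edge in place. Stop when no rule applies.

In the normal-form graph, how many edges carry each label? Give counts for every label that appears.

initial: |V|=4 |E|=7  E = 0-q->0 0-r->0 0-r->2 2-r->0 2-r->2 2-r->3 3-r->2
step 1: apply R1 at {0↦3, 1↦2}  → |V|=3 |E|=4  E = 0-q->0 0-r->0 0-r->2 2-r->0
step 2: apply R1 at {0↦2, 1↦0}  → |V|=2 |E|=1  E = 0-q->0
halt: no rule applies after step 2
NF edges: [(0, 0, 'q')]

Answer: q:1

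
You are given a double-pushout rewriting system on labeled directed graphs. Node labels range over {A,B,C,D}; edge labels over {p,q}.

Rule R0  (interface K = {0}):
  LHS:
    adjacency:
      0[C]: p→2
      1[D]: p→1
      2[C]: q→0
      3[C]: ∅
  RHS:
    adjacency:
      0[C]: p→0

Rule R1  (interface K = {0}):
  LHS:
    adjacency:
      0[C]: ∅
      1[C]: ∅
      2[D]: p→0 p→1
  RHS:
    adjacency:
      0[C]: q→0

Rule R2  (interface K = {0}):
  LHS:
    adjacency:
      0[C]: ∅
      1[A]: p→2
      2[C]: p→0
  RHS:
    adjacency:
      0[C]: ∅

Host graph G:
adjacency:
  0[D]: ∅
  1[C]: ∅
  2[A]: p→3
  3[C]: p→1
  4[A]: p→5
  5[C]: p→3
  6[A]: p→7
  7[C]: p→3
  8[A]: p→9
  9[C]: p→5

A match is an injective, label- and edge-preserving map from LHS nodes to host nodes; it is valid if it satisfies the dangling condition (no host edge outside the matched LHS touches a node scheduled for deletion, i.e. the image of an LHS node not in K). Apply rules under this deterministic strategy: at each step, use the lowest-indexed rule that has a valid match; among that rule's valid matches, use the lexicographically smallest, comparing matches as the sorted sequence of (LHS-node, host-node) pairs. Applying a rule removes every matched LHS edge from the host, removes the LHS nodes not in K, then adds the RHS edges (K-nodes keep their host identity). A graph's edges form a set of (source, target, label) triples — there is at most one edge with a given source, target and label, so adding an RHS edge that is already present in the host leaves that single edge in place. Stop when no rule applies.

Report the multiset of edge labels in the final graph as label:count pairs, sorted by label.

initial: |V|=10 |E|=8  E = 2-p->3 3-p->1 4-p->5 5-p->3 6-p->7 7-p->3 8-p->9 9-p->5
step 1: apply R2 at {0↦3, 1↦6, 2↦7}  → |V|=8 |E|=6  E = 2-p->3 3-p->1 4-p->5 5-p->3 8-p->9 9-p->5
step 2: apply R2 at {0↦5, 1↦8, 2↦9}  → |V|=6 |E|=4  E = 2-p->3 3-p->1 4-p->5 5-p->3
step 3: apply R2 at {0↦3, 1↦4, 2↦5}  → |V|=4 |E|=2  E = 2-p->3 3-p->1
step 4: apply R2 at {0↦1, 1↦2, 2↦3}  → |V|=2 |E|=0  E = ∅
final graph: no rule applies after step 4
NF edges: []

Answer: (no edges)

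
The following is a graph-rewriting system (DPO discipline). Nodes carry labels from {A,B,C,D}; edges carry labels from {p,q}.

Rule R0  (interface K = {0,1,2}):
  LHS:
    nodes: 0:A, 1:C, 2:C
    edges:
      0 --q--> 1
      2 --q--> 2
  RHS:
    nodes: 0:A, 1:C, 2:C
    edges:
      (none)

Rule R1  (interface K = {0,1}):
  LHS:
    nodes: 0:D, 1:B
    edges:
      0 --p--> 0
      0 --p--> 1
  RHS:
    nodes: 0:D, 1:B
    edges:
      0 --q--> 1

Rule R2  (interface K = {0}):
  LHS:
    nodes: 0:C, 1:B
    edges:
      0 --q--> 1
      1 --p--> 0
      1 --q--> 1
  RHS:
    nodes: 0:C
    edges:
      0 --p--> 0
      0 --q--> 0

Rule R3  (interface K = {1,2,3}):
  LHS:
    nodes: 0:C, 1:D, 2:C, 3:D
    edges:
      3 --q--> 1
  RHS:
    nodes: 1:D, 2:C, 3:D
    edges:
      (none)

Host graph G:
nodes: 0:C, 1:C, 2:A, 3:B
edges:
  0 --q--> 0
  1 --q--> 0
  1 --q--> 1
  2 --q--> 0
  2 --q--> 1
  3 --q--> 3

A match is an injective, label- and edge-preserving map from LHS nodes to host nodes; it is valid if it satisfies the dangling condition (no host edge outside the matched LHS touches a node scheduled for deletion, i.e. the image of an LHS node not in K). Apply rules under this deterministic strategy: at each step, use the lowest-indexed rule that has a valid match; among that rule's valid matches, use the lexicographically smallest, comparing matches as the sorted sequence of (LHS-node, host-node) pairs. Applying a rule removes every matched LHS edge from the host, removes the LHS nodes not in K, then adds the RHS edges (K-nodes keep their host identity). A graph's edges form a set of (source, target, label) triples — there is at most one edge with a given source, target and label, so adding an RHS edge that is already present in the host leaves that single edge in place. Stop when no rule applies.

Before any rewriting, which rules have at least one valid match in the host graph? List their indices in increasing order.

Answer: [R0]

Derivation:
R0: 2 valid matches — {0↦2, 1↦0, 2↦1}, {0↦2, 1↦1, 2↦0}
R1: no valid match — LHS pattern not found
R2: no valid match — LHS pattern not found
R3: no valid match — LHS pattern not found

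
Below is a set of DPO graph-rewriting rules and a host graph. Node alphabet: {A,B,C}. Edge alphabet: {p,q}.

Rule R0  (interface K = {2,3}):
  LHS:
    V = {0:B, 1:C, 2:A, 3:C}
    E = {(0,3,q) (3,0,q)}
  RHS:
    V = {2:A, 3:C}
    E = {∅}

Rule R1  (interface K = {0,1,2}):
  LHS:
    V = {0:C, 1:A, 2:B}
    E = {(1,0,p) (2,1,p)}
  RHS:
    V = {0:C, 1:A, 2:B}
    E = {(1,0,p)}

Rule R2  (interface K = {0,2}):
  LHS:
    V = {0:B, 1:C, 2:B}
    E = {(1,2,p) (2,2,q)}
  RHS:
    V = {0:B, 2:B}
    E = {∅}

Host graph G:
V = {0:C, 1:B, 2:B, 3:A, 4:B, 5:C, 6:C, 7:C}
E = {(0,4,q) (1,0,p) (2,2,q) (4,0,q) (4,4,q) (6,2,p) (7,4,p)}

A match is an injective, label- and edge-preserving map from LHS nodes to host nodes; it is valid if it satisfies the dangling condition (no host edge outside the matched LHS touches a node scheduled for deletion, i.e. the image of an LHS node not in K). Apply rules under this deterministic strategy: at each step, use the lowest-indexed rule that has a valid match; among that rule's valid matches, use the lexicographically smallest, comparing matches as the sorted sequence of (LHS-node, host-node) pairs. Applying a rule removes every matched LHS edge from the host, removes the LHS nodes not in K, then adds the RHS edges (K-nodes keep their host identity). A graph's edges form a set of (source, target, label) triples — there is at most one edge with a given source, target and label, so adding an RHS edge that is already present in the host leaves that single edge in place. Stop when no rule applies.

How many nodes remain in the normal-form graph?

[0] host  ⇒  8 nodes, 7 edges  {0-q->4 1-p->0 2-q->2 4-q->0 4-q->4 6-p->2 7-p->4}
[1] R2 @ {0↦1, 1↦6, 2↦2}  ⇒  7 nodes, 5 edges  {0-q->4 1-p->0 4-q->0 4-q->4 7-p->4}
[2] R2 @ {0↦1, 1↦7, 2↦4}  ⇒  6 nodes, 3 edges  {0-q->4 1-p->0 4-q->0}
[3] R0 @ {0↦4, 1↦5, 2↦3, 3↦0}  ⇒  4 nodes, 1 edges  {1-p->0}
halt: no rule applies after step 3
NF nodes: {0:C, 1:B, 2:B, 3:A}

Answer: 4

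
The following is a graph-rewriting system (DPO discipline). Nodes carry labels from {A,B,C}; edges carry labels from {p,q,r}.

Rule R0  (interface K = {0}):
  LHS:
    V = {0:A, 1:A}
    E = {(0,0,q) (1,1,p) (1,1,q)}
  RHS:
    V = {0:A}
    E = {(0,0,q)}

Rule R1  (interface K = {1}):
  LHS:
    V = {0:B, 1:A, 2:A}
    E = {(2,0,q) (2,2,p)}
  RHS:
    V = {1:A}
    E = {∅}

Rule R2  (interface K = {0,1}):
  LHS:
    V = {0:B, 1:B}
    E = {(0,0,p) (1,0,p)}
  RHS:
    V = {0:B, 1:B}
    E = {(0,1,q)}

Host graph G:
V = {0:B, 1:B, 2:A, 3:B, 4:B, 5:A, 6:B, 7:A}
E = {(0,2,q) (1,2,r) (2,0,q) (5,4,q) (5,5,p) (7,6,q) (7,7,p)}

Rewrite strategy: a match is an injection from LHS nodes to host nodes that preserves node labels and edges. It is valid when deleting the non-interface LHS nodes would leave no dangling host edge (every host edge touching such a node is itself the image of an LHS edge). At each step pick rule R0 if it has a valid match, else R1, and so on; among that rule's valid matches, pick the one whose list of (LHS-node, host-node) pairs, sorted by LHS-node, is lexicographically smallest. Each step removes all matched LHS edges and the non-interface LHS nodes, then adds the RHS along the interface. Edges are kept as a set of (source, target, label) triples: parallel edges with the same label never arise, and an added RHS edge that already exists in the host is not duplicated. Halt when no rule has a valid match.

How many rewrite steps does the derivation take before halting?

Answer: 2

Rewrite trace:
[0] host  ⇒  8 nodes, 7 edges  {0-q->2 1-r->2 2-q->0 5-q->4 5-p->5 7-q->6 7-p->7}
[1] R1 @ {0↦4, 1↦2, 2↦5}  ⇒  6 nodes, 5 edges  {0-q->2 1-r->2 2-q->0 7-q->6 7-p->7}
[2] R1 @ {0↦6, 1↦2, 2↦7}  ⇒  4 nodes, 3 edges  {0-q->2 1-r->2 2-q->0}
normal form: no rule applies after step 2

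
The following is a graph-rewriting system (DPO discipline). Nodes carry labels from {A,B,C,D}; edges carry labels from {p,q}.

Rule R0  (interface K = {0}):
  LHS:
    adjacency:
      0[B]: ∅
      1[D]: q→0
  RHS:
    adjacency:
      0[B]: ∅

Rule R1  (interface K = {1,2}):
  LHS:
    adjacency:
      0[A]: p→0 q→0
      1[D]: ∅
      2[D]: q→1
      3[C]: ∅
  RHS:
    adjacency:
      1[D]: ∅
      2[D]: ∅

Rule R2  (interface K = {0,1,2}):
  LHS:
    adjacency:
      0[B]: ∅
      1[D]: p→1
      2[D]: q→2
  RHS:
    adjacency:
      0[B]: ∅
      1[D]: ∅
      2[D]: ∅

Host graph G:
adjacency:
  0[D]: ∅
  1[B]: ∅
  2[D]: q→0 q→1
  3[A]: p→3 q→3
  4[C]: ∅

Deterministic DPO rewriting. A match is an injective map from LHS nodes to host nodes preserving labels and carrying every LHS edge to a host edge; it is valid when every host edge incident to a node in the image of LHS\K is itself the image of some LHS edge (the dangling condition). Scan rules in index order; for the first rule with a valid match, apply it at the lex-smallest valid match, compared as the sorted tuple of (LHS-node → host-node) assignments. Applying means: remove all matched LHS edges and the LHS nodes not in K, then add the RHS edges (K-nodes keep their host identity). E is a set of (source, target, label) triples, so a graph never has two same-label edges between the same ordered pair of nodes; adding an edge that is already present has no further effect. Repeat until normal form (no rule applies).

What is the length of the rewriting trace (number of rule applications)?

[0] host  ⇒  5 nodes, 4 edges  {2-q->0 2-q->1 3-p->3 3-q->3}
[1] R1 @ {0↦3, 1↦0, 2↦2, 3↦4}  ⇒  3 nodes, 1 edges  {2-q->1}
[2] R0 @ {0↦1, 1↦2}  ⇒  2 nodes, 0 edges  {∅}
normal form: no rule applies after step 2

Answer: 2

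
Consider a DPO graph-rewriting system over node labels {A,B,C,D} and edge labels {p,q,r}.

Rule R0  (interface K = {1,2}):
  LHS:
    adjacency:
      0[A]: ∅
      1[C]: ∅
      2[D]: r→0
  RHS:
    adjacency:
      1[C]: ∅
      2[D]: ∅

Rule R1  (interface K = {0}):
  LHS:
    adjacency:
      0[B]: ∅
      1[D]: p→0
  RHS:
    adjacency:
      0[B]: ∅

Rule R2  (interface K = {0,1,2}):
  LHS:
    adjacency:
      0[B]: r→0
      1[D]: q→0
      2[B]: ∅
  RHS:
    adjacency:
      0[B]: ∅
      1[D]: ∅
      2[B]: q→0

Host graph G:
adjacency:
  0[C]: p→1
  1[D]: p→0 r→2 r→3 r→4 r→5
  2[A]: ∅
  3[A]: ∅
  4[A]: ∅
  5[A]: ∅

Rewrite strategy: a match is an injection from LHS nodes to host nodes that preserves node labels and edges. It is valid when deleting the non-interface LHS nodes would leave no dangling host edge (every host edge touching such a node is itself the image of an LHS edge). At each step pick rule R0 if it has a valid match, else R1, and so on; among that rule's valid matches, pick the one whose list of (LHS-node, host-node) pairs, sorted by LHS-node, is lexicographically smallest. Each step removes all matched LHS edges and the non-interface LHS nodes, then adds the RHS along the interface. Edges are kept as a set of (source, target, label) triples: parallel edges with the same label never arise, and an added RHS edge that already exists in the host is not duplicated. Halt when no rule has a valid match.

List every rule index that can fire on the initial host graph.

Answer: [R0]

Steps:
R0: 4 valid matches — {0↦2, 1↦0, 2↦1}, {0↦3, 1↦0, 2↦1}, {0↦4, 1↦0, 2↦1} (+1 more)
R1: no valid match — LHS pattern not found
R2: no valid match — LHS pattern not found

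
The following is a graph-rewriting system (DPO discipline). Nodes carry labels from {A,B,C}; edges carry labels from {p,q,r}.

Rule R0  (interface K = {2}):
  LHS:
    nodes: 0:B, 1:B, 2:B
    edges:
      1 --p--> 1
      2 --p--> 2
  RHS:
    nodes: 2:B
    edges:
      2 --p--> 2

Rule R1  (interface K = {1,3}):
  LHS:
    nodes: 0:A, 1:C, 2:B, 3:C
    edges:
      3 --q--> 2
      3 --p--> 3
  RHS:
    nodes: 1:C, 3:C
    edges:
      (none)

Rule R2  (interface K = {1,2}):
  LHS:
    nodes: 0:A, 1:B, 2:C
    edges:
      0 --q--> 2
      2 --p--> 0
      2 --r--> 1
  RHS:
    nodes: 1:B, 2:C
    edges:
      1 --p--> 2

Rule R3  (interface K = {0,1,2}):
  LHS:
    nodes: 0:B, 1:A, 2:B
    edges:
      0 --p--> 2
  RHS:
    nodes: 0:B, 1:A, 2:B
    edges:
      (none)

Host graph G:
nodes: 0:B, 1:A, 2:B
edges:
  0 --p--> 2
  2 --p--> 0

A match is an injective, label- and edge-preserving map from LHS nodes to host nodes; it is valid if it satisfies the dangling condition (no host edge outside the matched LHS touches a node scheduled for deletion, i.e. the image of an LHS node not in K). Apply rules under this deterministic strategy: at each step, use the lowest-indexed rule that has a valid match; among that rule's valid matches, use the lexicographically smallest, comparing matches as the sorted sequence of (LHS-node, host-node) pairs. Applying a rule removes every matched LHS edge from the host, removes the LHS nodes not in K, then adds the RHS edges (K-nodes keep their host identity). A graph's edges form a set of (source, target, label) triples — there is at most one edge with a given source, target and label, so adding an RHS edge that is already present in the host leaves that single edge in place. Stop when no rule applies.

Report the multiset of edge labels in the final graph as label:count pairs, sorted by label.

[0] host  ⇒  3 nodes, 2 edges  {0-p->2 2-p->0}
[1] R3 @ {0↦0, 1↦1, 2↦2}  ⇒  3 nodes, 1 edges  {2-p->0}
[2] R3 @ {0↦2, 1↦1, 2↦0}  ⇒  3 nodes, 0 edges  {∅}
halt: no rule applies after step 2
NF edges: []

Answer: (no edges)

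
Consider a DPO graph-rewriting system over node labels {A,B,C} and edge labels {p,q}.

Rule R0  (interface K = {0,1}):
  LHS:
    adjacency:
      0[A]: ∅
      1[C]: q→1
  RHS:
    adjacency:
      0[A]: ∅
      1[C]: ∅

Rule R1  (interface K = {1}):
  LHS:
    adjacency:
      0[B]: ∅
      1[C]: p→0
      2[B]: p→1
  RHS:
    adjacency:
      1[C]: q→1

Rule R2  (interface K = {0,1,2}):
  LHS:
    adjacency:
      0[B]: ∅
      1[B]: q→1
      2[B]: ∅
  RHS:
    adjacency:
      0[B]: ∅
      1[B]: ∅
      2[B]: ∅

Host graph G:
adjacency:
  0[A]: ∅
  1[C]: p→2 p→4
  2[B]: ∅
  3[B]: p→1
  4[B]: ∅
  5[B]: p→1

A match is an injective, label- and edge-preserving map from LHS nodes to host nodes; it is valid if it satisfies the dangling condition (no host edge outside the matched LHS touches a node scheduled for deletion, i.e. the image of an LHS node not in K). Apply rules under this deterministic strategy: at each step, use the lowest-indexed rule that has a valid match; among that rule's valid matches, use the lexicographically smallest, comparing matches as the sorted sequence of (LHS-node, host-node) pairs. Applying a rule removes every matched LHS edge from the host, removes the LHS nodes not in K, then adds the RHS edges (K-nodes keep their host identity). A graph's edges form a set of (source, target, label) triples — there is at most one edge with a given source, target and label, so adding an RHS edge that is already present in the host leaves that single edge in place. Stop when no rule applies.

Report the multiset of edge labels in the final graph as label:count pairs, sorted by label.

[0] host  ⇒  6 nodes, 4 edges  {1-p->2 1-p->4 3-p->1 5-p->1}
[1] R1 @ {0↦2, 1↦1, 2↦3}  ⇒  4 nodes, 3 edges  {1-q->1 1-p->4 5-p->1}
[2] R0 @ {0↦0, 1↦1}  ⇒  4 nodes, 2 edges  {1-p->4 5-p->1}
[3] R1 @ {0↦4, 1↦1, 2↦5}  ⇒  2 nodes, 1 edges  {1-q->1}
[4] R0 @ {0↦0, 1↦1}  ⇒  2 nodes, 0 edges  {∅}
normal form: no rule applies after step 4
NF edges: []

Answer: (no edges)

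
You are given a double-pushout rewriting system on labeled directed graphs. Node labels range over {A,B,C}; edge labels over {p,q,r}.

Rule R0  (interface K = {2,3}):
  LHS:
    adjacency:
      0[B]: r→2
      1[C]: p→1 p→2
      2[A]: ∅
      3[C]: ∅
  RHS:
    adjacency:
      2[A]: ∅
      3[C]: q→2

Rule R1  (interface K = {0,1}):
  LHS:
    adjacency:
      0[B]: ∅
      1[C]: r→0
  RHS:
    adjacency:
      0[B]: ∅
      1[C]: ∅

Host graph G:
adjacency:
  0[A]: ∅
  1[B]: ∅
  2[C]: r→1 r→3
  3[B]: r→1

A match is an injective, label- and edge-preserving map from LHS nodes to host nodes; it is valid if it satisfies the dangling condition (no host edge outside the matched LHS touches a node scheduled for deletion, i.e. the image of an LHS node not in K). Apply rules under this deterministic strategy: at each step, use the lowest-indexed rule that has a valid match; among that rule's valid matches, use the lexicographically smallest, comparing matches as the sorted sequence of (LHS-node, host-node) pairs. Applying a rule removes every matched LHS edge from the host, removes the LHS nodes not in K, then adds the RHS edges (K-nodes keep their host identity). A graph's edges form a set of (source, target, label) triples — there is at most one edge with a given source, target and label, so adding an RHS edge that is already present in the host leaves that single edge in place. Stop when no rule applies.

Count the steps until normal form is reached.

Answer: 2

Steps:
initial: |V|=4 |E|=3  E = 2-r->1 2-r->3 3-r->1
step 1: apply R1 at {0↦1, 1↦2}  → |V|=4 |E|=2  E = 2-r->3 3-r->1
step 2: apply R1 at {0↦3, 1↦2}  → |V|=4 |E|=1  E = 3-r->1
halt: no rule applies after step 2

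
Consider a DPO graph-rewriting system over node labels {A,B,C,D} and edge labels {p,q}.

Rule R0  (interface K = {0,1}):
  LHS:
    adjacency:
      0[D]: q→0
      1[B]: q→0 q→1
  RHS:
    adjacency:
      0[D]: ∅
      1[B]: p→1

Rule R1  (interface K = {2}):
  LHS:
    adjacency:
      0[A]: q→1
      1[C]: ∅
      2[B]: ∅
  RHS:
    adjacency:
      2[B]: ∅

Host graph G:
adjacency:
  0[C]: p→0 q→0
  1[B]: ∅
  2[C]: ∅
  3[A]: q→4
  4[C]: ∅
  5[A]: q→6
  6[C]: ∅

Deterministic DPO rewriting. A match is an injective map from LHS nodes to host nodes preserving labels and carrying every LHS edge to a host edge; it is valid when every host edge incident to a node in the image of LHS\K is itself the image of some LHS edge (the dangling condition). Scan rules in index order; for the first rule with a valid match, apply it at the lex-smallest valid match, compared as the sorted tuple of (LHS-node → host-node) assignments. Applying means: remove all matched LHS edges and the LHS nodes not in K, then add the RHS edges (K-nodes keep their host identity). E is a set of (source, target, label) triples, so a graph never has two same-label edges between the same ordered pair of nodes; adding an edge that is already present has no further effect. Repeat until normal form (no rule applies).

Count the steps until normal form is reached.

initial: |V|=7 |E|=4  E = 0-p->0 0-q->0 3-q->4 5-q->6
step 1: apply R1 at {0↦3, 1↦4, 2↦1}  → |V|=5 |E|=3  E = 0-p->0 0-q->0 5-q->6
step 2: apply R1 at {0↦5, 1↦6, 2↦1}  → |V|=3 |E|=2  E = 0-p->0 0-q->0
normal form: no rule applies after step 2

Answer: 2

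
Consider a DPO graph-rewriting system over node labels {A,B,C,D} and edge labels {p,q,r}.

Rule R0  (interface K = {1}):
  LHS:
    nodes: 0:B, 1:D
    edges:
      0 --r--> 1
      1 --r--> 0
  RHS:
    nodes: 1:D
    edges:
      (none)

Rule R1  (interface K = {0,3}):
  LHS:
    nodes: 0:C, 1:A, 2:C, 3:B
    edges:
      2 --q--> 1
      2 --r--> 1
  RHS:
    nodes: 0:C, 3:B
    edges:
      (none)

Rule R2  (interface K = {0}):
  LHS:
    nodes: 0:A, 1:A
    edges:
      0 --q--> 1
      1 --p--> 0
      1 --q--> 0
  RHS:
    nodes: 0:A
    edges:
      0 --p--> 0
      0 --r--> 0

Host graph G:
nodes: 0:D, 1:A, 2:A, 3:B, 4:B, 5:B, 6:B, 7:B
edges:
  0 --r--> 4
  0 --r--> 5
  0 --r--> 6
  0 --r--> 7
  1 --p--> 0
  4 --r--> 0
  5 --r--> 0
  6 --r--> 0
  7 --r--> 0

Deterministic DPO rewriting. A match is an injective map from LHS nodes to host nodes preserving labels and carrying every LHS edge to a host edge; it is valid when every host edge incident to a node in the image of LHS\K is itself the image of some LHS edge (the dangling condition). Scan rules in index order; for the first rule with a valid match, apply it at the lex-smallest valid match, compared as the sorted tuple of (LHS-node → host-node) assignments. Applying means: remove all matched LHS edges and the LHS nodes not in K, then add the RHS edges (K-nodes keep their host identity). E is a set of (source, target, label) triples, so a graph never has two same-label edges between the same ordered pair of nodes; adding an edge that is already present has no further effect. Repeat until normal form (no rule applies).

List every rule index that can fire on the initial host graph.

R0: 4 valid matches — {0↦4, 1↦0}, {0↦5, 1↦0}, {0↦6, 1↦0} (+1 more)
R1: no valid match — LHS pattern not found
R2: no valid match — LHS pattern not found

Answer: [R0]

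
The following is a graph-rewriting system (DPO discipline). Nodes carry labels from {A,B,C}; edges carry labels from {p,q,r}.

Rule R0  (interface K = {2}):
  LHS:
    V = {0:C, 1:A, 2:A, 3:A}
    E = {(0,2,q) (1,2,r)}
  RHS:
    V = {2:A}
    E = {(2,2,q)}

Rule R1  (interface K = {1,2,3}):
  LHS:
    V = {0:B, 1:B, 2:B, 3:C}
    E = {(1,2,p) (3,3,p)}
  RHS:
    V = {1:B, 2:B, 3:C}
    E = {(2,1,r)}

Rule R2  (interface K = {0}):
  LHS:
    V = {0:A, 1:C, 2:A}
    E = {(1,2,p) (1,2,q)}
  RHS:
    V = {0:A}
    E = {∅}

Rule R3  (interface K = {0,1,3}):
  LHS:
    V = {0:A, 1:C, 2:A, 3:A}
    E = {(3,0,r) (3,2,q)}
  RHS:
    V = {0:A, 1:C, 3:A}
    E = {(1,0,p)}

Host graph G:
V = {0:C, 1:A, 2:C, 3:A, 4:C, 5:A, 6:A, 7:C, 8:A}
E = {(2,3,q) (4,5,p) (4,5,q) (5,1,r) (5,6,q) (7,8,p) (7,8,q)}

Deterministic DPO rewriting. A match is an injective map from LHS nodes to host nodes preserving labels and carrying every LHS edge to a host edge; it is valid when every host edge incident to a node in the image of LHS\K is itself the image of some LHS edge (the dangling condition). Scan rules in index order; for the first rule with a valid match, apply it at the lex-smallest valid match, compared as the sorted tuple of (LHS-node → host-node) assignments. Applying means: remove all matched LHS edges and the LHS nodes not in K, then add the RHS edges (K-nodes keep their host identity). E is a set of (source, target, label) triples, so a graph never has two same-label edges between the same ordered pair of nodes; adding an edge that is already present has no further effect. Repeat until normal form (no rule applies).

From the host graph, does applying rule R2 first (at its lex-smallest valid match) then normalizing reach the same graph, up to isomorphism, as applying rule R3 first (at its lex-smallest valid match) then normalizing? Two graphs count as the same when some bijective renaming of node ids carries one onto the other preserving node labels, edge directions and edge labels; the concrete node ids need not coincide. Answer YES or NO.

Answer: YES

Steps:
branch R2-first: apply at {0↦1, 1↦7, 2↦8} → |E|=5, then 2 more step(s) → NF |V|=4 |E|=2 V={0:C, 1:A, 2:C, 3:A} E=0-p->1 2-q->3
branch R3-first: apply at {0↦1, 1↦0, 2↦6, 3↦5} → |E|=6, then 2 more step(s) → NF |V|=4 |E|=2 V={0:C, 1:A, 2:C, 3:A} E=0-p->1 2-q->3
graphs isomorphic (equal up to label-preserving node renaming)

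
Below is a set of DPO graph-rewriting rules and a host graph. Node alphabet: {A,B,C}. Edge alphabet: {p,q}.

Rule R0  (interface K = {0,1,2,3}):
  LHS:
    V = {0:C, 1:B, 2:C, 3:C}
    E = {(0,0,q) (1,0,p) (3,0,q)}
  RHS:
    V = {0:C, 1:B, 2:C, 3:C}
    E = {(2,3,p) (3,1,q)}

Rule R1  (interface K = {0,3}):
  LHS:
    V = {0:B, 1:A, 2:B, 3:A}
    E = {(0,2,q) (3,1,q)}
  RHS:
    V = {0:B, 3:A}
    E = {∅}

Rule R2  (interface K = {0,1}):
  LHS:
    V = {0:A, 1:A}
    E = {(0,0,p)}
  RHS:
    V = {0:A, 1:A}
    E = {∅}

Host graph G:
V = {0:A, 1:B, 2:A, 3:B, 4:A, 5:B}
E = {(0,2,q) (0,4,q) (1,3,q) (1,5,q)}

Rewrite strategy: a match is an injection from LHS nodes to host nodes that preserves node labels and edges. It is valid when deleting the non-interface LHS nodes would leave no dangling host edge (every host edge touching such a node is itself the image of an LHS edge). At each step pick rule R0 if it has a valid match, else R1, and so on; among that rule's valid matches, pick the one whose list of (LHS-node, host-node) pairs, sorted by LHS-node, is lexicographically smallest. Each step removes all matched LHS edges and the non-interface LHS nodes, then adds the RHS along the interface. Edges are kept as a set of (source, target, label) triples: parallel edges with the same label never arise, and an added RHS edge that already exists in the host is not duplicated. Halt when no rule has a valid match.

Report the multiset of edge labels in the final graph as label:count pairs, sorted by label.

Answer: (no edges)

Steps:
[0] host  ⇒  6 nodes, 4 edges  {0-q->2 0-q->4 1-q->3 1-q->5}
[1] R1 @ {0↦1, 1↦2, 2↦3, 3↦0}  ⇒  4 nodes, 2 edges  {0-q->4 1-q->5}
[2] R1 @ {0↦1, 1↦4, 2↦5, 3↦0}  ⇒  2 nodes, 0 edges  {∅}
halt: no rule applies after step 2
NF edges: []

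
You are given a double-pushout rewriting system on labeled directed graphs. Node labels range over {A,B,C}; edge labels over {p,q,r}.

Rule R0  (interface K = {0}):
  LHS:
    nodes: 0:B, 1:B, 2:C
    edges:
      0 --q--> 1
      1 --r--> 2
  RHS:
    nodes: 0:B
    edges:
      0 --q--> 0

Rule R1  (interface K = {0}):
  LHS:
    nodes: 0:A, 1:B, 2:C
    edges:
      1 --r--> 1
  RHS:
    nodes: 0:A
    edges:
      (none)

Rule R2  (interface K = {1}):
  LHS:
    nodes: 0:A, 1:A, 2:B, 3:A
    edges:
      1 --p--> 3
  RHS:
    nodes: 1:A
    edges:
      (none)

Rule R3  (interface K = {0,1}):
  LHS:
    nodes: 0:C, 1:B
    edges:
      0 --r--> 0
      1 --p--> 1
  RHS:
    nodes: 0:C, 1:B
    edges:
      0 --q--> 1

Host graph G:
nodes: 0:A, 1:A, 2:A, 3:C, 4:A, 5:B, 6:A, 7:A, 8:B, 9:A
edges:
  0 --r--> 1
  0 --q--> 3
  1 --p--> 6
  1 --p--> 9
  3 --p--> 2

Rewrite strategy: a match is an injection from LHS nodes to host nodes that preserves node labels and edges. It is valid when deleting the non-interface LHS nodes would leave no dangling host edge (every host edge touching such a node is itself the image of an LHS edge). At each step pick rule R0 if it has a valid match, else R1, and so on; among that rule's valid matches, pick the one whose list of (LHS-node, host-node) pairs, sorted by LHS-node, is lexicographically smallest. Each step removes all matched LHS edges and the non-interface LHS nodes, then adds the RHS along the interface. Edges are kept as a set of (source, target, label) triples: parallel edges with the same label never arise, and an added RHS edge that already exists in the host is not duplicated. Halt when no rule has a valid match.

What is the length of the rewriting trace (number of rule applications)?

Answer: 2

Rewrite trace:
start.  V:10 E:5  edges: 0-r->1 0-q->3 1-p->6 1-p->9 3-p->2
1. fire R2 via {0↦4, 1↦1, 2↦5, 3↦6}  →  V:7 E:4  edges: 0-r->1 0-q->3 1-p->9 3-p->2
2. fire R2 via {0↦7, 1↦1, 2↦8, 3↦9}  →  V:4 E:3  edges: 0-r->1 0-q->3 3-p->2
halt: no rule applies after step 2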